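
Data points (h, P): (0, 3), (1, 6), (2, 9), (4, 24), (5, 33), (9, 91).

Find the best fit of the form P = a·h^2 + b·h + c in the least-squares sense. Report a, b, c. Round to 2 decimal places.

a = 0.93, b = 1.35, c = 3.16

Normal-equation sums: Σh^2·h^2 = 7459, Σh^2·h = 927, Σh^2 = 127, Σh·h = 127, Σh = 21, Σ1 = 6.
Moment sums: Σh^2·P = 8622, Σh·P = 1104, ΣP = 166.
Normal equations: [[7459, 927, 127]; [927, 127, 21]; [127, 21, 6]]·[a, b, c]ᵀ = [8622, 1104, 166]ᵀ.
Solving the 3×3 system (Gaussian elimination) gives a = 12569/13460, b = 3645/2692, c = 21281/6730.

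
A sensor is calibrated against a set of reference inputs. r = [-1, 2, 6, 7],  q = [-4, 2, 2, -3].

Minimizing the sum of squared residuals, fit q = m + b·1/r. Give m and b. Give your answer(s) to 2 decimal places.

With design matrix X, XᵀX = [[4, -4/21]; [-4/21, 1145/882]] and Xᵀq = [-3, 103/21]ᵀ.
Eliminating b: (1145/882)·(row 1) − (-4/21)·(row 2) gives (758/147)·m = (1145/882)·(-3) − (-4/21)·(103/21) = -373/126, so m = -2611/4548.
Then b = ((103/21) − (-4/21)·(-2611/4548))/(1145/882) = 1400/379.

m = -0.57, b = 3.69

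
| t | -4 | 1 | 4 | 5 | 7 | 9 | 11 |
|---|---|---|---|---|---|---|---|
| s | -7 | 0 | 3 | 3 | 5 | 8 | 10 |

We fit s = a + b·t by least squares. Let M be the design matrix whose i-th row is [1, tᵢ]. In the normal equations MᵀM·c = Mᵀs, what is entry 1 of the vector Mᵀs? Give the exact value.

Entry 1 ↔ basis 1, so (Mᵀs)_{1} = Σᵢ sᵢ = (1)·(-7) + (1)·(0) + (1)·(3) + (1)·(3) + (1)·(5) + (1)·(8) + (1)·(10) = 22.

22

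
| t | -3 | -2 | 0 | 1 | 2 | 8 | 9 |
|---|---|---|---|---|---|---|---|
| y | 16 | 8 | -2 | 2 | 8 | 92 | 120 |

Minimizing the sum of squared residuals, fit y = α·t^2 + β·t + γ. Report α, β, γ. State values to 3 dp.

α = 1.511, β = -0.464, γ = 0.673

Sums needed: Σt^2·t^2 = 10771, Σt^2·t = 1215, Σt^2 = 163, Σt·t = 163, Σt = 15, Σ1 = 7.
Moment sums: Σt^2·y = 15818, Σt·y = 1770, Σy = 244.
AᵀA·[α, β, γ]ᵀ = Aᵀy becomes [[10771, 1215, 163]; [1215, 163, 15]; [163, 15, 7]]·[α, β, γ]ᵀ = [15818, 1770, 244]ᵀ.
Inverting the 3×3 Gram matrix, [α, β, γ]ᵀ = [107947/71454, -5525/11909, 48095/71454]ᵀ.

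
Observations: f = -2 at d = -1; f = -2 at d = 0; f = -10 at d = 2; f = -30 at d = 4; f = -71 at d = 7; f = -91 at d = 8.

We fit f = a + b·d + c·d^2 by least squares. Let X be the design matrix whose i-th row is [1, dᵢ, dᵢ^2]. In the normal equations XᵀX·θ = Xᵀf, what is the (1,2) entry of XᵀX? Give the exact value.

Row 1 ↔ basis 1, column 2 ↔ basis d, so (XᵀX)_{1,2} = Σᵢ d = (1)·(-1) + (1)·(0) + (1)·(2) + (1)·(4) + (1)·(7) + (1)·(8) = 20.

20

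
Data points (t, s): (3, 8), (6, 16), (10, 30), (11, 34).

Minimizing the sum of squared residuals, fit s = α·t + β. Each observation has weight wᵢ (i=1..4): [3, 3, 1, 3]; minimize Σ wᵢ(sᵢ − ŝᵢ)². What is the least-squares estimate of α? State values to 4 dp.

The normal system XᵀWX·[α, β]ᵀ = XᵀWs is [[598, 70]; [70, 10]]·[α, β]ᵀ = [1782, 204]ᵀ.
Eliminating β: 10·(row 1) − 70·(row 2) gives 1080·α = 10·1782 − 70·204 = 3540, so α = 59/18.
Then β = (204 − 70·(59/18))/10 = -229/90.

α = 3.2778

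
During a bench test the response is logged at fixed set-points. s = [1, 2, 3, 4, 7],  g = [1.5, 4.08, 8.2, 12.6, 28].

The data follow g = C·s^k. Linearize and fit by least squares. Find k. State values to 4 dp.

Taking logs, ln g = k·ln s + ln C, so regress ln g on ln s.
Sums: Σln s = 5.1240, Σ(ln s)² = 7.3958, Σln g = 9.7816, Σln s·ln g = 13.2829.
Normal system: [[7.3958, 5.1240]; [5.1240, 5]]·[k, ln C]ᵀ = [13.2829, 9.7816]ᵀ.
Δ = 7.3958·5 − (5.1240)² = 10.7239; k = (13.2829·5 − 5.1240·9.7816)/10.7239 = 1.51940, ln C = (7.3958·9.7816 − 5.1240·13.2829)/10.7239 = 0.39925.

k = 1.5194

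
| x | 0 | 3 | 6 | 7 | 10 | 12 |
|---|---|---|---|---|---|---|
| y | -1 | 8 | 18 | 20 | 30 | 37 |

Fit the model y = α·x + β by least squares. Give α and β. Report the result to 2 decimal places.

α = 3.15, β = -1.29

With design matrix A, AᵀA = [[338, 38]; [38, 6]] and Aᵀy = [1016, 112]ᵀ.
det = 338·6 − 38² = 584.
α = (1016·6 − 38·112)/584 = 230/73; β = (338·112 − 38·1016)/584 = -94/73.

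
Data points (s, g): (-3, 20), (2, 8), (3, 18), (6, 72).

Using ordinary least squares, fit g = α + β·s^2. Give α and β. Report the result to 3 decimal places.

Compute the Gram sums: Σ1 = 4, Σs^2 = 58, Σs^2·s^2 = 1474.
Moment sums: Σg = 118, Σs^2·g = 2966.
AᵀA·[α, β]ᵀ = Aᵀg becomes [[4, 58]; [58, 1474]]·[α, β]ᵀ = [118, 2966]ᵀ.
Determinant 4·1474 − 58² = 2532.
α = (118·1474 − 58·2966)/2532 = 476/633; β = (4·2966 − 58·118)/2532 = 1255/633.

α = 0.752, β = 1.983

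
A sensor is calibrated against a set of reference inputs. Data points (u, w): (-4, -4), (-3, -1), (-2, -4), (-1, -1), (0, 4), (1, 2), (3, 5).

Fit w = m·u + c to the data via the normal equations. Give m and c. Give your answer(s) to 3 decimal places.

Setting ∂/∂m … = 0 gives: 40·m + (-6)·c = 45;  (-6)·m + 7·c = 1.
(Σu·u = 40, Σu = -6, Σ1 = 7, Σu·w = 45, Σw = 1.)
Eliminating c: 7·(row 1) − (-6)·(row 2) gives 244·m = 7·45 − (-6)·1 = 321, so m = 321/244.
Then c = (1 − (-6)·(321/244))/7 = 155/122.

m = 1.316, c = 1.270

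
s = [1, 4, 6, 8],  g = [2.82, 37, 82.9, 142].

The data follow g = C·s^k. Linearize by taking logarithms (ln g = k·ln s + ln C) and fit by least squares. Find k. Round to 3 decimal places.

Taking logs, ln g = k·ln s + ln C, so regress ln g on ln s.
AᵀA = [[9.4563, 5.2575]; [5.2575, 4]], rhs = [23.2265, 14.0211]ᵀ  (here Σln s = 5.2575, Σ(ln s)² = 9.4563, Σln g = 14.0211, Σln s·ln g = 23.2265).
Solving (det = 10.1839): k = 1.88434, ln C = 1.02855.

k = 1.884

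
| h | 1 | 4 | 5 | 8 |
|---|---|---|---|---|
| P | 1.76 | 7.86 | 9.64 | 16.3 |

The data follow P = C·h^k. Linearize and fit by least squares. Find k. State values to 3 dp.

Linearized form: ln P = k·ln h + ln C. From the 4 transformed points,
Σln h = 5.0752, Σ(ln h)² = 8.8362, Σln P = 7.6842, Σln h·ln P = 12.3092.
Equations: 8.8362·k + 5.0752·ln C = 12.3092;  5.0752·k + 4·ln C = 7.6842.
Slope k = (n·Σln h·ln P − Σln h·Σln P)/(n·Σ(ln h)² − (Σln h)²) = (4·12.3092 − 5.0752·7.6842)/9.5873 = 1.06788; ln C = (Σln P − k·Σln h)/n = 0.56613.

k = 1.068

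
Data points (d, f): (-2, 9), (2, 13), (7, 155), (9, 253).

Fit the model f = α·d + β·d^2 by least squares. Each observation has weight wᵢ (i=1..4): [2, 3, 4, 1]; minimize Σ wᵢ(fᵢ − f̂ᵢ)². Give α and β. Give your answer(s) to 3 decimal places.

α = 1.070, β = 3.007

Sums needed: Σwᵢ·d·d = 297, Σwᵢ·d·d^2 = 2109, Σwᵢ·d^2·d^2 = 16245.
And Σwᵢ·d·f = 6659, Σwᵢ·d^2·f = 51101.
Eliminating β: 16245·(row 1) − 2109·(row 2) gives 376884·α = 16245·6659 − 2109·51101 = 403446, so α = 3539/3306.
Then β = (51101 − 2109·(3539/3306))/16245 = 188861/62814.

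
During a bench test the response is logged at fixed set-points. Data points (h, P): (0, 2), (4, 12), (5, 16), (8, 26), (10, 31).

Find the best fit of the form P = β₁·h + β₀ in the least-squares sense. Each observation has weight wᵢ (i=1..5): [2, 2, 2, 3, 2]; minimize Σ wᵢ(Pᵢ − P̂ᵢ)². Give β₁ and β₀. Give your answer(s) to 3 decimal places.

Normal-equation sums: Σwᵢ·h·h = 474, Σwᵢ·h = 62, Σwᵢ·1 = 11.
Right-hand side: Σwᵢ·h·P = 1500, Σwᵢ·P = 200.
So AᵀWA·[β₁, β₀]ᵀ = AᵀWP: [[474, 62]; [62, 11]]·[β₁, β₀]ᵀ = [1500, 200]ᵀ.
Eliminating β₀: 11·(row 1) − 62·(row 2) gives 1370·β₁ = 11·1500 − 62·200 = 4100, so β₁ = 410/137.
Then β₀ = (200 − 62·(410/137))/11 = 180/137.

β₁ = 2.993, β₀ = 1.314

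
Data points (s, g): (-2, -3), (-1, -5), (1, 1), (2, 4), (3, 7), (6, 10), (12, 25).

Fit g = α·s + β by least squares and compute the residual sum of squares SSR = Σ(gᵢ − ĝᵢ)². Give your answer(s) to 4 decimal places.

SSR = 14.6555

Setting ∂/∂α … = 0 gives: 199·α + 21·β = 401;  21·α + 7·β = 39.
Determinant 199·7 − 21² = 952.
α = (401·7 − 21·39)/952 = 71/34; β = (199·39 − 21·401)/952 = -165/238.
Residuals: 445/238, -264/119, -47/119, 123/238, 10/7, -437/238, 151/238; SSR = 1744/119.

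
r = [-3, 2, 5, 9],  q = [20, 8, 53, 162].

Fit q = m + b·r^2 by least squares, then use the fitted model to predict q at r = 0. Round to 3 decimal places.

From the data, Σ1 = 4, Σr^2 = 119, Σr^2·r^2 = 7283.
Moment sums: Σq = 243, Σr^2·q = 14659.
So XᵀX·[m, b]ᵀ = Xᵀq: [[4, 119]; [119, 7283]]·[m, b]ᵀ = [243, 14659]ᵀ.
det = 4·7283 − 119² = 14971.
m = (243·7283 − 119·14659)/14971 = 25348/14971; b = (4·14659 − 119·243)/14971 = 29719/14971.
At r = 0: q̂ = (25348/14971)·(1) + (29719/14971)·(0) = 25348/14971.

q̂ = 1.693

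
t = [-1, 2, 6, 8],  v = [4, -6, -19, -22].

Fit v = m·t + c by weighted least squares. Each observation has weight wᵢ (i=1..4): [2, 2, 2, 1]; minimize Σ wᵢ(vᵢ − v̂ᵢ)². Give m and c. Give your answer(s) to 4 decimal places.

m = -3.0558, c = 0.4610

Compute the Gram sums: Σwᵢ·t·t = 146, Σwᵢ·t = 22, Σwᵢ·1 = 7.
Right-hand side: Σwᵢ·t·v = -436, Σwᵢ·v = -64.
Δ = 146·7 − 22² = 538.
m = ((-436)·7 − 22·(-64))/538 = -822/269; c = (146·(-64) − 22·(-436))/538 = 124/269.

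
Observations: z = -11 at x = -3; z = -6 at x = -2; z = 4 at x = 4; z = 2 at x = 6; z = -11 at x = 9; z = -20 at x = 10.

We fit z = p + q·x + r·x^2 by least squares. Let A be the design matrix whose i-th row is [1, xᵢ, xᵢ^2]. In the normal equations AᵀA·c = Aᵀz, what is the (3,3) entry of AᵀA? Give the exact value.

Row 3 ↔ basis x^2, column 3 ↔ basis x^2, so (AᵀA)_{3,3} = Σᵢ (x^2)·(x^2) = (9)·(9) + (4)·(4) + (16)·(16) + (36)·(36) + (81)·(81) + (100)·(100) = 18210.

18210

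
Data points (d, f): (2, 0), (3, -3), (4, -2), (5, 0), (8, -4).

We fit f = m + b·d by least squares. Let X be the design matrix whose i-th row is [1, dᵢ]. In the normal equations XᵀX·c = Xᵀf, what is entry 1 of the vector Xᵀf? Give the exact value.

-9

Entry 1 ↔ basis 1, so (Xᵀf)_{1} = Σᵢ fᵢ = (1)·(0) + (1)·(-3) + (1)·(-2) + (1)·(0) + (1)·(-4) = -9.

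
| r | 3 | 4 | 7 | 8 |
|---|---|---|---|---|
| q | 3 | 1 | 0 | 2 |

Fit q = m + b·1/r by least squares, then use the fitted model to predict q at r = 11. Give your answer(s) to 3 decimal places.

With design matrix A, AᵀA = [[4, 143/168]; [143/168, 5917/28224]] and Aᵀq = [6, 3/2]ᵀ.
Δ = 4·(5917/28224) − (143/168)² = 1073/9408.
m = (6·(5917/28224) − (143/168)·(3/2))/(1073/9408) = -178/1073; b = (4·(3/2) − (143/168)·6)/(1073/9408) = 8400/1073.
At r = 11: q̂ = (-178/1073)·(1) + (8400/1073)·(1/11) = 6442/11803.

q̂ = 0.546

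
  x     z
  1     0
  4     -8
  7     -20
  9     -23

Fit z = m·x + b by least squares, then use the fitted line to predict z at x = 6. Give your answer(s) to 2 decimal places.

ẑ = -15.02

From the data, Σx·x = 147, Σx = 21, Σ1 = 4.
And Σx·z = -379, Σz = -51.
Determinant 147·4 − 21² = 147.
m = ((-379)·4 − 21·(-51))/147 = -445/147; b = (147·(-51) − 21·(-379))/147 = 22/7.
At x = 6: ẑ = (-445/147)·(6) + (22/7)·(1) = -736/49.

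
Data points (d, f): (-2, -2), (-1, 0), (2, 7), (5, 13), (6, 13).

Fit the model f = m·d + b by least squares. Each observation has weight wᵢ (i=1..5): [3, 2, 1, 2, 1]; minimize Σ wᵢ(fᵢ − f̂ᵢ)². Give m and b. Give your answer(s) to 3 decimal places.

Compute the Gram sums: Σwᵢ·d·d = 104, Σwᵢ·d = 10, Σwᵢ·1 = 9.
Right-hand side: Σwᵢ·d·f = 234, Σwᵢ·f = 40.
MᵀWM·[m, b]ᵀ = MᵀWf becomes [[104, 10]; [10, 9]]·[m, b]ᵀ = [234, 40]ᵀ.
Determinant 104·9 − 10² = 836.
m = (234·9 − 10·40)/836 = 853/418; b = (104·40 − 10·234)/836 = 455/209.

m = 2.041, b = 2.177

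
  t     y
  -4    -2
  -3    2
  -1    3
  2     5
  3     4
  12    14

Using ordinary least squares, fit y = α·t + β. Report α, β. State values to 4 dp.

α = 0.8850, β = 3.0059

Compute the Gram sums: Σt·t = 183, Σt = 9, Σ1 = 6.
And Σt·y = 189, Σy = 26.
Determinant 183·6 − 9² = 1017.
α = (189·6 − 9·26)/1017 = 100/113; β = (183·26 − 9·189)/1017 = 1019/339.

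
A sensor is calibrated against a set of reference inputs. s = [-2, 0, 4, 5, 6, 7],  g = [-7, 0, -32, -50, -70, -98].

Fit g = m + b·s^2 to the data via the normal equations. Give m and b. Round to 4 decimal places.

m = 0.3659, b = -1.9938

Setting ∂/∂m … = 0 gives: 6·m + 130·b = -257;  130·m + 4594·b = -9112.
(Σ1 = 6, Σs^2 = 130, Σs^2·s^2 = 4594, Σg = -257, Σs^2·g = -9112.)
Δ = 6·4594 − 130² = 10664.
m = ((-257)·4594 − 130·(-9112))/10664 = 1951/5332; b = (6·(-9112) − 130·(-257))/10664 = -10631/5332.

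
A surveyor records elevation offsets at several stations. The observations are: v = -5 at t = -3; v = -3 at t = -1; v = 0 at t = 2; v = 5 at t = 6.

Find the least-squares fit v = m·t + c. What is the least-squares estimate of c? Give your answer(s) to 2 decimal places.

Sums needed: Σt·t = 50, Σt = 4, Σ1 = 4.
And Σt·v = 48, Σv = -3.
MᵀM·[m, c]ᵀ = Mᵀv becomes [[50, 4]; [4, 4]]·[m, c]ᵀ = [48, -3]ᵀ.
Δ = 50·4 − 4² = 184.
m = (48·4 − 4·(-3))/184 = 51/46; c = (50·(-3) − 4·48)/184 = -171/92.

c = -1.86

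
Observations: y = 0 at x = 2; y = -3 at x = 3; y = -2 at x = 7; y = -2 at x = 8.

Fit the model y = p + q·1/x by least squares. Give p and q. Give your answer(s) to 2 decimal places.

p = -2.90, q = 4.16

Setting ∂/∂p … = 0 gives: 4·p + (185/168)·q = -7;  (185/168)·p + (11209/28224)·q = -43/28.
Eliminating q: (11209/28224)·(row 1) − (185/168)·(row 2) gives (1179/3136)·p = (11209/28224)·(-7) − (185/168)·(-43/28) = -30733/28224, so p = -30733/10611.
Then q = ((-43/28) − (185/168)·(-30733/10611))/(11209/28224) = 14728/3537.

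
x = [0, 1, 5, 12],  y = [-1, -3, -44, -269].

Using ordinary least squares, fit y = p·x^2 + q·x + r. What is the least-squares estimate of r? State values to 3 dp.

r = -1.558

The normal equations are: 21362·p + 1854·q + 170·r = -39839;  1854·p + 170·q + 18·r = -3451;  170·p + 18·q + 4·r = -317.
Solving the 3×3 system (Gaussian elimination) gives p = -70969/36136, q = 46381/36136, r = -28155/18068.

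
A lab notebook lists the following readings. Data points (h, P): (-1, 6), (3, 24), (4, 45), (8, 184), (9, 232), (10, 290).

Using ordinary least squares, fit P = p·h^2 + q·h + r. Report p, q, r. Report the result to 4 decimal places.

Normal-equation sums: Σh^2·h^2 = 20995, Σh^2·h = 2331, Σh^2 = 271, Σh·h = 271, Σh = 33, Σ1 = 6.
For MᵀP: Σh^2·P = 60510, Σh·P = 6706, ΣP = 781.
MᵀM·[p, q, r]ᵀ = MᵀP becomes [[20995, 2331, 271]; [2331, 271, 33]; [271, 33, 6]]·[p, q, r]ᵀ = [60510, 6706, 781]ᵀ.
Inverting the 3×3 Gram matrix, [p, q, r]ᵀ = [63407/21032, -29005/21032, 16655/10516]ᵀ.

p = 3.0148, q = -1.3791, r = 1.5838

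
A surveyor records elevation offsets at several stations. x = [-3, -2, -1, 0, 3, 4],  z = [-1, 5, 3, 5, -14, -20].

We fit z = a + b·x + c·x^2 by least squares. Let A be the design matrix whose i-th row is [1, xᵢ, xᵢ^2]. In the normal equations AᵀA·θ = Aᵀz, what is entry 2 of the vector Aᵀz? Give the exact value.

-132

Entry 2 ↔ basis x, so (Aᵀz)_{2} = Σᵢ (x)·zᵢ = (-3)·(-1) + (-2)·(5) + (-1)·(3) + (0)·(5) + (3)·(-14) + (4)·(-20) = -132.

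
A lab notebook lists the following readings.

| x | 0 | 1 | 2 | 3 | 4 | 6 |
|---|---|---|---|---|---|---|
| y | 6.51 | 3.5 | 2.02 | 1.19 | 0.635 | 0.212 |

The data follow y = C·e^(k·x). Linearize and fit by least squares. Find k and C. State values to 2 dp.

k = -0.57, C = 6.36

With ln yᵢ as the transformed response and xᵢ as the regressor:
XᵀX = [[66.0000, 16.0000]; [16.0000, 6]], rhs = [-7.9427, 1.9979]ᵀ  (here Σx = 16.0000, Σ(x)² = 66.0000, Σln y = 1.9979, Σx·ln y = -7.9427).
Solving (det = 140.0000): k = -0.56873, ln C = 1.84958, so C = exp(1.84958) = 6.35718.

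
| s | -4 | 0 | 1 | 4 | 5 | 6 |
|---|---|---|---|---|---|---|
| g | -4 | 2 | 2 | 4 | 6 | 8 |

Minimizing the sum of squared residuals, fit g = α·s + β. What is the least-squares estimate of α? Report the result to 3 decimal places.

α = 1.086

Forming MᵀM = [[94, 12]; [12, 6]] and Mᵀg = [112, 18]ᵀ gives MᵀM·[α, β]ᵀ = Mᵀg.
Determinant 94·6 − 12² = 420.
α = (112·6 − 12·18)/420 = 38/35; β = (94·18 − 12·112)/420 = 29/35.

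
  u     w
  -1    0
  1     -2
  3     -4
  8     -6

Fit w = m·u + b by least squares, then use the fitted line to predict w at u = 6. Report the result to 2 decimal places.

ŵ = -5.11

From the data, Σu·u = 75, Σu = 11, Σ1 = 4.
Right-hand side: Σu·w = -62, Σw = -12.
So XᵀX·[m, b]ᵀ = Xᵀw: [[75, 11]; [11, 4]]·[m, b]ᵀ = [-62, -12]ᵀ.
Δ = 75·4 − 11² = 179.
m = ((-62)·4 − 11·(-12))/179 = -116/179; b = (75·(-12) − 11·(-62))/179 = -218/179.
At u = 6: ŵ = (-116/179)·(6) + (-218/179)·(1) = -914/179.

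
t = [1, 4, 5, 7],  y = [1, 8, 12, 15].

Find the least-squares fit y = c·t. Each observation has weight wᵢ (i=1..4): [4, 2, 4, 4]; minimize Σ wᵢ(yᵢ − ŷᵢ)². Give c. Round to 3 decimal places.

The normal equations are: 332·c = 728.
Hence c = 728 / 332 ≈ 2.19277.

c = 2.193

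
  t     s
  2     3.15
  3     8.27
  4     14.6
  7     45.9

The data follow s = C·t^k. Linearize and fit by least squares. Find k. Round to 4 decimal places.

k = 2.1235

Let Y = ln s. Fitting Y = k·ln t + ln C by least squares:
Over the data: Σln t = 5.1240, Σ(ln t)² = 7.3958, Σln s = 9.7675, Σln t·ln s = 14.2789.
Normal system: [[7.3958, 5.1240]; [5.1240, 4]]·[k, ln C]ᵀ = [14.2789, 9.7675]ᵀ.
Slope k = (n·Σln t·ln s − Σln t·Σln s)/(n·Σ(ln t)² − (Σln t)²) = (4·14.2789 − 5.1240·9.7675)/3.3281 = 2.12351; ln C = (Σln s − k·Σln t)/n = -0.27831.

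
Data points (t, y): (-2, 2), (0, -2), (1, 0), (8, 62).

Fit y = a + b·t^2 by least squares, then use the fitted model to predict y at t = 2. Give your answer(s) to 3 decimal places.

Compute the Gram sums: Σ1 = 4, Σt^2 = 69, Σt^2·t^2 = 4113.
And Σy = 62, Σt^2·y = 3976.
Normal equations: [[4, 69]; [69, 4113]]·[a, b]ᵀ = [62, 3976]ᵀ.
Δ = 4·4113 − 69² = 11691.
a = (62·4113 − 69·3976)/11691 = -6446/3897; b = (4·3976 − 69·62)/11691 = 11626/11691.
At t = 2: ŷ = (-6446/3897)·(1) + (11626/11691)·(4) = 27166/11691.

ŷ = 2.324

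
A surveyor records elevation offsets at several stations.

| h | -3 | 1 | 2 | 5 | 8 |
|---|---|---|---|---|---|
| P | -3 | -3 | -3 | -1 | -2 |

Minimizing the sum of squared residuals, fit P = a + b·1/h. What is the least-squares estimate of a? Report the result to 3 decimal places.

Forming XᵀX = [[5, 179/120]; [179/120, 20401/14400]] and XᵀP = [-12, -79/20]ᵀ gives XᵀX·[a, b]ᵀ = XᵀP.
Determinant 5·(20401/14400) − (179/120)² = 17491/3600.
a = ((-12)·(20401/14400) − (179/120)·(-79/20))/(17491/3600) = -79983/34982; b = (5·(-79/20) − (179/120)·(-12))/(17491/3600) = -6660/17491.

a = -2.286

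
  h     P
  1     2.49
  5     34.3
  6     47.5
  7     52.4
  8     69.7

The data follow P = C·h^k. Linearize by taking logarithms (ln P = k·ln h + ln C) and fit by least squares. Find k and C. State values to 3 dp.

Linearized form: ln P = k·ln h + ln C. From the 5 transformed points,
Σln h = 7.4265, Σ(ln h)² = 13.9113, Σln P = 16.5113, Σln h·ln P = 29.1363.
Equations: 13.9113·k + 7.4265·ln C = 29.1363;  7.4265·k + 5·ln C = 16.5113.
Slope k = (n·Σln h·ln P − Σln h·Σln P)/(n·Σ(ln h)² − (Σln h)²) = (5·29.1363 − 7.4265·16.5113)/14.4030 = 1.60105; ln C = (Σln P − k·Σln h)/n = 0.92420, so C = exp(0.92420) = 2.51985.

k = 1.601, C = 2.520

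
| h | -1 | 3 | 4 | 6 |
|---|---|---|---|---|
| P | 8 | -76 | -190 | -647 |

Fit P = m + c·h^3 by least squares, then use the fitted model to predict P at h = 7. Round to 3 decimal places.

Compute the Gram sums: Σ1 = 4, Σh^3 = 306, Σh^3·h^3 = 51482.
For MᵀP: ΣP = -905, Σh^3·P = -153972.
Δ = 4·51482 − 306² = 112292.
m = ((-905)·51482 − 306·(-153972))/112292 = 262111/56146; c = (4·(-153972) − 306·(-905))/112292 = -169479/56146.
At h = 7: P̂ = (262111/56146)·(1) + (-169479/56146)·(343) = -28934593/28073.

P̂ = -1030.691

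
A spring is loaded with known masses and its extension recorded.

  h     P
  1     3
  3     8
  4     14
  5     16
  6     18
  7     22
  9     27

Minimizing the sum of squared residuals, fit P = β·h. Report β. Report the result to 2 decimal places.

XᵀX·[β]ᵀ = XᵀP reads: 217·β = 668.
Hence β = 668 / 217 ≈ 3.07834.

β = 3.08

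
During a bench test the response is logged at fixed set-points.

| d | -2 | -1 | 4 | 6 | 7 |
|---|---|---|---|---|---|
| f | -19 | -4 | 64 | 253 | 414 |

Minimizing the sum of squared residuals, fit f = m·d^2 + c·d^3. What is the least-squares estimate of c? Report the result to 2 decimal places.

From the data, Σd^2·d^2 = 3970, Σd^2·d^3 = 25574, Σd^3·d^3 = 168466.
For Xᵀf: Σd^2·f = 30338, Σd^3·f = 200902.
Normal equations: [[3970, 25574]; [25574, 168466]]·[m, c]ᵀ = [30338, 200902]ᵀ.
Eliminating c: 168466·(row 1) − 25574·(row 2) gives 14780544·m = 168466·30338 − 25574·200902 = -26946240, so m = -140345/76982.
Then c = (200902 − 25574·(-140345/76982))/168466 = 113109/76982.

c = 1.47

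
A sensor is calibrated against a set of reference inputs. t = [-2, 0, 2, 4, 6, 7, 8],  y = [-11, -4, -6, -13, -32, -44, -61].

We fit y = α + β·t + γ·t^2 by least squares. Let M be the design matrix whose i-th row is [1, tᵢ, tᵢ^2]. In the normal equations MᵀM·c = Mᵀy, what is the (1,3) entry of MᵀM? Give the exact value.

Row 1 ↔ basis 1, column 3 ↔ basis t^2, so (MᵀM)_{1,3} = Σᵢ t^2 = (1)·(4) + (1)·(0) + (1)·(4) + (1)·(16) + (1)·(36) + (1)·(49) + (1)·(64) = 173.

173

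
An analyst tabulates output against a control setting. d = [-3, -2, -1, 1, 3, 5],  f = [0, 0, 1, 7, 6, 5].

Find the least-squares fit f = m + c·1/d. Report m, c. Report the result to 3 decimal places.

Compute the Gram sums: Σ1 = 6, Σ1/d = -3/10, Σ1/d·1/d = 2261/900.
For Xᵀf: Σf = 19, Σ1/d·f = 9.
Normal equations: [[6, -3/10]; [-3/10, 2261/900]]·[m, c]ᵀ = [19, 9]ᵀ.
Eliminating c: (2261/900)·(row 1) − (-3/10)·(row 2) gives (899/60)·m = (2261/900)·19 − (-3/10)·9 = 45389/900, so m = 45389/13485.
Then c = (9 − (-3/10)·(45389/13485))/(2261/900) = 3582/899.

m = 3.366, c = 3.984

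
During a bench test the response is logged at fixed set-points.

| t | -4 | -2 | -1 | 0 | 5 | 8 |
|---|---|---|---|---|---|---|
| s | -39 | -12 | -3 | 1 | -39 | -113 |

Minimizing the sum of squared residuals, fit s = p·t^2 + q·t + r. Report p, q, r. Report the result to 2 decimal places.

Entries of AᵀA: Σt^2·t^2 = 4994, Σt^2·t = 564, Σt^2 = 110, Σt·t = 110, Σt = 6, Σ1 = 6.
For Aᵀs: Σt^2·s = -8882, Σt·s = -916, Σs = -205.
Normal equations: [[4994, 564, 110]; [564, 110, 6]; [110, 6, 6]]·[p, q, r]ᵀ = [-8882, -916, -205]ᵀ.
Inverting the 3×3 Gram matrix, [p, q, r]ᵀ = [-315101/155290, 313891/155290, 157219/155290]ᵀ.

p = -2.03, q = 2.02, r = 1.01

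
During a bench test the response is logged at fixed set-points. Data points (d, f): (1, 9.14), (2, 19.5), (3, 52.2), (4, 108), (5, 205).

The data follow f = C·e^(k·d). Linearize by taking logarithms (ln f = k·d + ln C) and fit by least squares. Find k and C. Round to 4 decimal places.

Taking logs, ln f = k·d + ln C, so regress ln f on d.
XᵀX = [[55.0000, 15.0000]; [15.0000, 5]], rhs = [65.3623, 19.1433]ᵀ  (here Σd = 15.0000, Σ(d)² = 55.0000, Σln f = 19.1433, Σd·ln f = 65.3623).
Δ = 55.0000·5 − (15.0000)² = 50.0000; k = (65.3623·5 − 15.0000·19.1433)/50.0000 = 0.79324, ln C = (55.0000·19.1433 − 15.0000·65.3623)/50.0000 = 1.44893, so C = exp(1.44893) = 4.25858.

k = 0.7932, C = 4.2586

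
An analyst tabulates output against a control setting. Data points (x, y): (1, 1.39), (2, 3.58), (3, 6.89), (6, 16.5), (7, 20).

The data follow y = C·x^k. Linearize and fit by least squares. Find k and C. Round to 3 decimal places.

Let Y = ln y. Fitting Y = k·ln x + ln C by least squares:
Σln x = 5.5294, Σ(ln x)² = 8.6844, Σln y = 9.3338, Σln x·ln y = 13.8568.
Equations: 8.6844·k + 5.5294·ln C = 13.8568;  5.5294·k + 5·ln C = 9.3338.
Slope k = (n·Σln x·ln y − Σln x·Σln y)/(n·Σ(ln x)² − (Σln x)²) = (5·13.8568 − 5.5294·9.3338)/12.8473 = 1.37564; ln C = (Σln y − k·Σln x)/n = 0.34547, so C = exp(0.34547) = 1.41265.

k = 1.376, C = 1.413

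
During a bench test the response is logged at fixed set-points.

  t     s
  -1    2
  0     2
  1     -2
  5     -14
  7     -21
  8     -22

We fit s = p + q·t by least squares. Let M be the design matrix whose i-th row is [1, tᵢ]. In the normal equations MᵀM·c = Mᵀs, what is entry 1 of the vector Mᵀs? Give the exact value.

Entry 1 ↔ basis 1, so (Mᵀs)_{1} = Σᵢ sᵢ = (1)·(2) + (1)·(2) + (1)·(-2) + (1)·(-14) + (1)·(-21) + (1)·(-22) = -55.

-55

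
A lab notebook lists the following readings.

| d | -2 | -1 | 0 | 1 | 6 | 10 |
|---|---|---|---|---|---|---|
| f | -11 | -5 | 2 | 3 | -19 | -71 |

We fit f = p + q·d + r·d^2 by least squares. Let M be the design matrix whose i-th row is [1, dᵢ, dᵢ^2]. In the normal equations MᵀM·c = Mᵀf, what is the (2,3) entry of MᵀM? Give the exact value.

1208

Row 2 ↔ basis d, column 3 ↔ basis d^2, so (MᵀM)_{2,3} = Σᵢ (d)·(d^2) = (-2)·(4) + (-1)·(1) + (0)·(0) + (1)·(1) + (6)·(36) + (10)·(100) = 1208.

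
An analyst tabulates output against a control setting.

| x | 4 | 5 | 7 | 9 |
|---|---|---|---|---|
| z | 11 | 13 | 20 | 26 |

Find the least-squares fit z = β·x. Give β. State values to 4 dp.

MᵀM·[β]ᵀ = Mᵀz reads: 171·β = 483.
(Σx·x = 171, Σx·z = 483.)
β = 483/171 = 2.82456.

β = 2.8246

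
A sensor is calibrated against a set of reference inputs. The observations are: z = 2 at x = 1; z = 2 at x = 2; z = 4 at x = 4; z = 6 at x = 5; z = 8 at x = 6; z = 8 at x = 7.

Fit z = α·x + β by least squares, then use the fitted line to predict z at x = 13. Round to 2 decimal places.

Forming MᵀM = [[131, 25]; [25, 6]] and Mᵀz = [156, 30]ᵀ gives MᵀM·[α, β]ᵀ = Mᵀz.
det = 131·6 − 25² = 161.
α = (156·6 − 25·30)/161 = 186/161; β = (131·30 − 25·156)/161 = 30/161.
At x = 13: ẑ = (186/161)·(13) + (30/161)·(1) = 2448/161.

ẑ = 15.20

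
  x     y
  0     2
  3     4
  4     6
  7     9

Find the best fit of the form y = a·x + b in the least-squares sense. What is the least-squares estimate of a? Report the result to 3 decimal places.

Entries of MᵀM: Σx·x = 74, Σx = 14, Σ1 = 4.
And Σx·y = 99, Σy = 21.
Normal equations: [[74, 14]; [14, 4]]·[a, b]ᵀ = [99, 21]ᵀ.
Determinant 74·4 − 14² = 100.
a = (99·4 − 14·21)/100 = 51/50; b = (74·21 − 14·99)/100 = 42/25.

a = 1.020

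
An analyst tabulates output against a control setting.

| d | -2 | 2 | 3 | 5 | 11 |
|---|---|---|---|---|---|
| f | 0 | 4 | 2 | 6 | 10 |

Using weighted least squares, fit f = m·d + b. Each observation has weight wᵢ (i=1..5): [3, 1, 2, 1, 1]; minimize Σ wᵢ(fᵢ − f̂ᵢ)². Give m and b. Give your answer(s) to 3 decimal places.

Sums needed: Σwᵢ·d·d = 180, Σwᵢ·d = 18, Σwᵢ·1 = 8.
Right-hand side: Σwᵢ·d·f = 160, Σwᵢ·f = 24.
MᵀWM·[m, b]ᵀ = MᵀWf becomes [[180, 18]; [18, 8]]·[m, b]ᵀ = [160, 24]ᵀ.
Δ = 180·8 − 18² = 1116.
m = (160·8 − 18·24)/1116 = 212/279; b = (180·24 − 18·160)/1116 = 40/31.

m = 0.760, b = 1.290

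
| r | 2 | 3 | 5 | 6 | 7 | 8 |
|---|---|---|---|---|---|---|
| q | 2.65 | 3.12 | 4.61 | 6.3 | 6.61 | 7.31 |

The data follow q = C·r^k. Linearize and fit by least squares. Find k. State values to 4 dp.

Let Y = ln q. Fitting Y = k·ln r + ln C by least squares:
XᵀX = [[15.5987, 9.2183]; [9.2183, 6]], rhs = [15.4945, 9.3590]ᵀ  (here Σln r = 9.2183, Σ(ln r)² = 15.5987, Σln q = 9.3590, Σln r·ln q = 15.4945).
Δ = 15.5987·6 − (9.2183)² = 8.6152; k = (15.4945·6 − 9.2183·9.3590)/8.6152 = 0.77686, ln C = (15.5987·9.3590 − 9.2183·15.4945)/8.6152 = 0.36628.

k = 0.7769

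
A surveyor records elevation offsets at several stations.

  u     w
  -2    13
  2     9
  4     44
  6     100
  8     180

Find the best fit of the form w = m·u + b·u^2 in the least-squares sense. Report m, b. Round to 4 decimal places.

m = -0.7899, b = 2.9115

Compute the Gram sums: Σu·u = 124, Σu·u^2 = 792, Σu^2·u^2 = 5680.
Moment sums: Σu·w = 2208, Σu^2·w = 15912.
det = 124·5680 − 792² = 77056.
m = (2208·5680 − 792·15912)/77056 = -951/1204; b = (124·15912 − 792·2208)/77056 = 7011/2408.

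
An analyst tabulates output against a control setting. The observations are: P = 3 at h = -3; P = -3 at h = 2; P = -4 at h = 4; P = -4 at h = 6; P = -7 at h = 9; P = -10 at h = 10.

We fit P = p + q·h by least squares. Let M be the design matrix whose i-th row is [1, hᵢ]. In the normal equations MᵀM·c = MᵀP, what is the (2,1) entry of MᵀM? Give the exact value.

Row 2 ↔ basis h, column 1 ↔ basis 1, so (MᵀM)_{2,1} = Σᵢ h = (-3)·(1) + (2)·(1) + (4)·(1) + (6)·(1) + (9)·(1) + (10)·(1) = 28.

28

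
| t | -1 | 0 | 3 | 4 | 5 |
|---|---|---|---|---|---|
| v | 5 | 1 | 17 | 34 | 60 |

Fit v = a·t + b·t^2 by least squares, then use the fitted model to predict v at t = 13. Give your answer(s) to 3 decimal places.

Setting ∂/∂a … = 0 gives: 51·a + 215·b = 482;  215·a + 963·b = 2202.
(Σt·t = 51, Σt·t^2 = 215, Σt^2·t^2 = 963, Σt·v = 482, Σt^2·v = 2202.)
det = 51·963 − 215² = 2888.
a = (482·963 − 215·2202)/2888 = -1158/361; b = (51·2202 − 215·482)/2888 = 1084/361.
At t = 13: v̂ = (-1158/361)·(13) + (1084/361)·(169) = 168142/361.

v̂ = 465.767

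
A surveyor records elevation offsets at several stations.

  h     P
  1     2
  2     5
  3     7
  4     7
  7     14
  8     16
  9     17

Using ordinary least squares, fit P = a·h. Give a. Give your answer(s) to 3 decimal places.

The normal equations are: 224·a = 440.
(Σh·h = 224, Σh·P = 440.)
a = 440/224 = 1.96429.

a = 1.964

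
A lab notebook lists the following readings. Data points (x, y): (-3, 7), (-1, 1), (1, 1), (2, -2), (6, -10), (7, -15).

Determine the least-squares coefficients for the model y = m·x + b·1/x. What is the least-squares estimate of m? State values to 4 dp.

m = -2.0246

Normal-equation sums: Σx·x = 100, Σx·1/x = 6, Σ1/x·1/x = 2125/882.
Right-hand side: Σx·y = -190, Σ1/x·y = -50/7.
AᵀA·[m, b]ᵀ = Aᵀy becomes [[100, 6]; [6, 2125/882]]·[m, b]ᵀ = [-190, -50/7]ᵀ.
Eliminating b: (2125/882)·(row 1) − 6·(row 2) gives (90374/441)·m = (2125/882)·(-190) − 6·(-50/7) = -182975/441, so m = -182975/90374.
Then b = ((-50/7) − 6·(-182975/90374))/(2125/882) = 93870/45187.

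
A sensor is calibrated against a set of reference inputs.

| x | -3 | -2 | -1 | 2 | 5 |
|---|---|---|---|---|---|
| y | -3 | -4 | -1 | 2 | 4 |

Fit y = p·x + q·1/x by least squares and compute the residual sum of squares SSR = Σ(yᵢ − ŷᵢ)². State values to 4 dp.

SSR = 4.1919

Compute the Gram sums: Σx·x = 43, Σx·1/x = 5, Σ1/x·1/x = 743/450.
Moment sums: Σx·y = 42, Σ1/x·y = 29/5.
Eliminating q: (743/450)·(row 1) − 5·(row 2) gives (20699/450)·p = (743/450)·42 − 5·(29/5) = 3026/75, so p = 18156/20699.
Then q = ((29/5) − 5·(18156/20699))/(743/450) = 17730/20699.
Residuals: -1719/20699, -37619/20699, 15187/20699, -3779/20699, -11530/20699; SSR = 86768/20699.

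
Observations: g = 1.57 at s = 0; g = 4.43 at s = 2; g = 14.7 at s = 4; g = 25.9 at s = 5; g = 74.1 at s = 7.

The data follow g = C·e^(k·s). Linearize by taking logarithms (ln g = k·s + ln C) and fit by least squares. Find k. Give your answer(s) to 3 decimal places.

Taking logs, ln g = k·s + ln C, so regress ln g on s.
AᵀA = [[94.0000, 18.0000]; [18.0000, 5]], rhs = [60.1373, 12.1870]ᵀ  (here Σs = 18.0000, Σ(s)² = 94.0000, Σln g = 12.1870, Σs·ln g = 60.1373).
Solving (det = 146.0000): k = 0.55699, ln C = 0.43222.

k = 0.557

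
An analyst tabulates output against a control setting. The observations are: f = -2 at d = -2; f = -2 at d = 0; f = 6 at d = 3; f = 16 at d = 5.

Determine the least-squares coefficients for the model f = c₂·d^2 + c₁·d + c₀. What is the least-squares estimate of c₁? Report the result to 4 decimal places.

c₁ = 1.0862

From the data, Σd^2·d^2 = 722, Σd^2·d = 144, Σd^2 = 38, Σd·d = 38, Σd = 6, Σ1 = 4.
Moment sums: Σd^2·f = 446, Σd·f = 102, Σf = 18.
MᵀM·[c₂, c₁, c₀]ᵀ = Mᵀf becomes [[722, 144, 38]; [144, 38, 6]; [38, 6, 4]]·[c₂, c₁, c₀]ᵀ = [446, 102, 18]ᵀ.
Solving the 3×3 system (Gaussian elimination) gives c₂ = 1/2, c₁ = 63/58, c₀ = -109/58.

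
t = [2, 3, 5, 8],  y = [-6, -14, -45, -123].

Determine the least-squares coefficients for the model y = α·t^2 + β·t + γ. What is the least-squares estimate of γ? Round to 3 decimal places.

γ = -1.591

Sums needed: Σt^2·t^2 = 4818, Σt^2·t = 672, Σt^2 = 102, Σt·t = 102, Σt = 18, Σ1 = 4.
Moment sums: Σt^2·y = -9147, Σt·y = -1263, Σy = -188.
Solving the 3×3 system (Gaussian elimination) gives α = -24/11, β = 25/11, γ = -35/22.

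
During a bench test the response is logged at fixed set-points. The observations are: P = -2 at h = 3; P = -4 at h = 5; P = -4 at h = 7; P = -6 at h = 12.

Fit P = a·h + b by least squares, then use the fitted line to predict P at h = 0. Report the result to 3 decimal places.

P̂ = -1.285

Setting ∂/∂a … = 0 gives: 227·a + 27·b = -126;  27·a + 4·b = -16.
(Σh·h = 227, Σh = 27, Σ1 = 4, Σh·P = -126, ΣP = -16.)
Eliminating b: 4·(row 1) − 27·(row 2) gives 179·a = 4·(-126) − 27·(-16) = -72, so a = -72/179.
Then b = ((-16) − 27·(-72/179))/4 = -230/179.
At h = 0: P̂ = (-72/179)·(0) + (-230/179)·(1) = -230/179.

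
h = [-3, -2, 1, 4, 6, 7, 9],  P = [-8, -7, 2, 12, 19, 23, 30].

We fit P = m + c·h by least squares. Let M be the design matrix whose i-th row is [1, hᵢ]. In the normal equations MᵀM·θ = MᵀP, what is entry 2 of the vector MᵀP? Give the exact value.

633

Entry 2 ↔ basis h, so (MᵀP)_{2} = Σᵢ (h)·Pᵢ = (-3)·(-8) + (-2)·(-7) + (1)·(2) + (4)·(12) + (6)·(19) + (7)·(23) + (9)·(30) = 633.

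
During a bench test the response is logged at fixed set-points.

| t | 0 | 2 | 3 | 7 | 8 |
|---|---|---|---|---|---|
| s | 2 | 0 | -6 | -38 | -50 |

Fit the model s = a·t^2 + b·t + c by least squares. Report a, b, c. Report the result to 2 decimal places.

a = -0.81, b = -0.06, c = 2.29

The normal equations are: 6594·a + 890·b + 126·c = -5116;  890·a + 126·b + 20·c = -684;  126·a + 20·b + 5·c = -92.
Solving the 3×3 system (Gaussian elimination) gives a = -1049/1292, b = -73/1292, c = 1477/646.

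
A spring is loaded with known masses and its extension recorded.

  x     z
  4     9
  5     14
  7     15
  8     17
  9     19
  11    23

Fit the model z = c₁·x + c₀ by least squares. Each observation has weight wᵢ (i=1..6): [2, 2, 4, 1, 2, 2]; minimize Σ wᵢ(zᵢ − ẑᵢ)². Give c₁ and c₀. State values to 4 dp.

Entries of AᵀWA: Σwᵢ·x·x = 746, Σwᵢ·x = 94, Σwᵢ·1 = 13.
For AᵀWz: Σwᵢ·x·z = 1616, Σwᵢ·z = 207.
Normal equations: [[746, 94]; [94, 13]]·[c₁, c₀]ᵀ = [1616, 207]ᵀ.
Eliminating c₀: 13·(row 1) − 94·(row 2) gives 862·c₁ = 13·1616 − 94·207 = 1550, so c₁ = 775/431.
Then c₀ = (207 − 94·(775/431))/13 = 1259/431.

c₁ = 1.7981, c₀ = 2.9211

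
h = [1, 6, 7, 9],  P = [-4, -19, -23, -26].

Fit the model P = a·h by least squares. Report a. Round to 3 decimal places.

a = -3.072

AᵀA·[a]ᵀ = AᵀP reads: 167·a = -513.
(Σh·h = 167, Σh·P = -513.)
a = (-513)/167 = -3.07186.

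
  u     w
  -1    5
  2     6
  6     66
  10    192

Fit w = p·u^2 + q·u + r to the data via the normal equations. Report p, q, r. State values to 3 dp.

p = 2.076, q = -1.675, r = 1.190

Normal-equation sums: Σu^2·u^2 = 11313, Σu^2·u = 1223, Σu^2 = 141, Σu·u = 141, Σu = 17, Σ1 = 4.
For Xᵀw: Σu^2·w = 21605, Σu·w = 2323, Σw = 269.
So XᵀX·[p, q, r]ᵀ = Xᵀw: [[11313, 1223, 141]; [1223, 141, 17]; [141, 17, 4]]·[p, q, r]ᵀ = [21605, 2323, 269]ᵀ.
Inverting the 3×3 Gram matrix, [p, q, r]ᵀ = [9757/4700, -39353/23500, 13977/11750]ᵀ.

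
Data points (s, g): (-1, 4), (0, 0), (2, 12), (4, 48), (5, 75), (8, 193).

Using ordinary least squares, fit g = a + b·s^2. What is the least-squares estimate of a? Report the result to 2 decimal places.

a = 0.16

Forming XᵀX = [[6, 110]; [110, 4994]] and Xᵀg = [332, 15047]ᵀ gives XᵀX·[a, b]ᵀ = Xᵀg.
Determinant 6·4994 − 110² = 17864.
a = (332·4994 − 110·15047)/17864 = 129/812; b = (6·15047 − 110·332)/17864 = 26881/8932.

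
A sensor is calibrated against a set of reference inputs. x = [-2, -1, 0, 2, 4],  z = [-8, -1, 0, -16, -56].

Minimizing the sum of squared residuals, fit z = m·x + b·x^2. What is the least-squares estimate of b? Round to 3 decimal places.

b = -3.000

Compute the Gram sums: Σx·x = 25, Σx·x^2 = 63, Σx^2·x^2 = 289.
Right-hand side: Σx·z = -239, Σx^2·z = -993.
So AᵀA·[m, b]ᵀ = Aᵀz: [[25, 63]; [63, 289]]·[m, b]ᵀ = [-239, -993]ᵀ.
Determinant 25·289 − 63² = 3256.
m = ((-239)·289 − 63·(-993))/3256 = -2; b = (25·(-993) − 63·(-239))/3256 = -3.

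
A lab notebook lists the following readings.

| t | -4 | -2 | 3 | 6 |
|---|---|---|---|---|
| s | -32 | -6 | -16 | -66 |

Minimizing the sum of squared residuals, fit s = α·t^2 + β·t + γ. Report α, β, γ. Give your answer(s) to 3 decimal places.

MᵀM·[α, β, γ]ᵀ = Mᵀs reads: 1649·α + 171·β + 65·γ = -3056;  171·α + 65·β + 3·γ = -304;  65·α + 3·β + 4·γ = -120.
Solving the 3×3 system (Gaussian elimination) gives α = -4324/2225, β = 836/2225, γ = 2888/2225.

α = -1.943, β = 0.376, γ = 1.298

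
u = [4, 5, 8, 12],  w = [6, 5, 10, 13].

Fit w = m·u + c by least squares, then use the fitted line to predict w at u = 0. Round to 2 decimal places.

ŵ = 1.30

Normal-equation sums: Σu·u = 249, Σu = 29, Σ1 = 4.
Moment sums: Σu·w = 285, Σw = 34.
So MᵀM·[m, c]ᵀ = Mᵀw: [[249, 29]; [29, 4]]·[m, c]ᵀ = [285, 34]ᵀ.
Eliminating c: 4·(row 1) − 29·(row 2) gives 155·m = 4·285 − 29·34 = 154, so m = 154/155.
Then c = (34 − 29·(154/155))/4 = 201/155.
At u = 0: ŵ = (154/155)·(0) + (201/155)·(1) = 201/155.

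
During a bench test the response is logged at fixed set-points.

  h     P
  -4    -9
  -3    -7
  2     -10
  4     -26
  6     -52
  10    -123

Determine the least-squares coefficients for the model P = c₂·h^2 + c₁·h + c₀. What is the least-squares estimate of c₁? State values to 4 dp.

Sums needed: Σh^2·h^2 = 11905, Σh^2·h = 1197, Σh^2 = 181, Σh·h = 181, Σh = 15, Σ1 = 6.
For XᵀP: Σh^2·P = -14835, Σh·P = -1609, ΣP = -227.
So XᵀX·[c₂, c₁, c₀]ᵀ = XᵀP: [[11905, 1197, 181]; [1197, 181, 15]; [181, 15, 6]]·[c₂, c₁, c₀]ᵀ = [-14835, -1609, -227]ᵀ.
Solving the 3×3 system (Gaussian elimination) gives c₂ = -222457/222332, c₁ = -459509/222332, c₀ = -25091/10106.

c₁ = -2.0668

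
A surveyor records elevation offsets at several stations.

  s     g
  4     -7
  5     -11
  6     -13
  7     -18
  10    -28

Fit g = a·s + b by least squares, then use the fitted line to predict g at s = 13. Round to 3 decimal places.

ĝ = -38.500

Setting ∂/∂a … = 0 gives: 226·a + 32·b = -567;  32·a + 5·b = -77.
(Σs·s = 226, Σs = 32, Σ1 = 5, Σs·g = -567, Σg = -77.)
Δ = 226·5 − 32² = 106.
a = ((-567)·5 − 32·(-77))/106 = -7/2; b = (226·(-77) − 32·(-567))/106 = 7.
At s = 13: ĝ = (-7/2)·(13) + (7)·(1) = -77/2.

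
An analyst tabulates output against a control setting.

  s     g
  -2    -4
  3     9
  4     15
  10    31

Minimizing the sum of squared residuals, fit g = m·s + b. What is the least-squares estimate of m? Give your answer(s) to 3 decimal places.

m = 2.938

Entries of XᵀX: Σs·s = 129, Σs = 15, Σ1 = 4.
And Σs·g = 405, Σg = 51.
Normal equations: [[129, 15]; [15, 4]]·[m, b]ᵀ = [405, 51]ᵀ.
Eliminating b: 4·(row 1) − 15·(row 2) gives 291·m = 4·405 − 15·51 = 855, so m = 285/97.
Then b = (51 − 15·(285/97))/4 = 168/97.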